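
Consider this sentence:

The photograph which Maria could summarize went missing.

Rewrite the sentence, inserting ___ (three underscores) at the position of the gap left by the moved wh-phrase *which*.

The filler 'which' is interpreted as the direct object of 'summarize'. The gap is right after 'summarize'.

The photograph which Maria could summarize ___ went missing.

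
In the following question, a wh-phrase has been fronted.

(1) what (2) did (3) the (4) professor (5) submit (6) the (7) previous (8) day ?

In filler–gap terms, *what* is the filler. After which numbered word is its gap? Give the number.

Before movement: The professor did submit what the previous day.
'what' is the direct object of 'submit'. Wh-movement fronts it, leaving a gap right after 'submit':
What did the professor submit ___ the previous day?
'submit' is word 5.

5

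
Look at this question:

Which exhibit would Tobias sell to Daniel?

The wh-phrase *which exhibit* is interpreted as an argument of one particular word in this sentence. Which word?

sell

In situ: Tobias would sell which exhibit to Daniel.
'which exhibit' functions as the direct object of 'sell'. Fronting leaves a gap immediately after 'sell':
Which exhibit would Tobias sell ___ to Daniel?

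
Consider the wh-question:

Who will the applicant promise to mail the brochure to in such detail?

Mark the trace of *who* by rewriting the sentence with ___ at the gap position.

Before movement: The applicant will promise to mail the brochure to who in such detail.
'who' is the object of the preposition 'to' (recipient of 'mail'). The gap is right after 'to'.

Who will the applicant promise to mail the brochure to ___ in such detail?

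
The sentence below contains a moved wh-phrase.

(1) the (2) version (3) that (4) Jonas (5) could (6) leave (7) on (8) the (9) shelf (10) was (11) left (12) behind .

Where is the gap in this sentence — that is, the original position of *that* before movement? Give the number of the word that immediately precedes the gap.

6

'that' functions as the direct object of 'leave'. Wh-movement fronts it, leaving a gap right after 'leave':
The version that Jonas could leave ___ on the shelf was left behind.
'leave' is word 6.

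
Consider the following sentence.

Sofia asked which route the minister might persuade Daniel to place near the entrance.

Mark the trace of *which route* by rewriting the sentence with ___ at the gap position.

Pre-movement form: The minister might persuade Daniel to place which route near the entrance.
'which route' functions as the direct object of 'place'. The gap is right after 'place'.

Sofia asked which route the minister might persuade Daniel to place ___ near the entrance.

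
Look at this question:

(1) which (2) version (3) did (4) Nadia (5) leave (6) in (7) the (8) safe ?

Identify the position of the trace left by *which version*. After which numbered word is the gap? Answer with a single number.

Pre-movement form: Nadia did leave which version in the safe.
The filler 'which version' is interpreted as the direct object of 'leave'. Fronting leaves a gap immediately after 'leave':
Which version did Nadia leave ___ in the safe?
'leave' is word 5.

5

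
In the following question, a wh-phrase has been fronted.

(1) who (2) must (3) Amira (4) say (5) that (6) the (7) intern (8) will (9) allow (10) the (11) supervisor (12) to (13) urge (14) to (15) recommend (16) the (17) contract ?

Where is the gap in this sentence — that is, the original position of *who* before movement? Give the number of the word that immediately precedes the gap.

13

In situ: Amira must say that the intern will allow the supervisor to urge who to recommend the contract.
'who' functions as the direct object of 'urge'. It moves to the left edge, and the trace sits right after 'urge':
Who must Amira say that the intern will allow the supervisor to urge ___ to recommend the contract?
'urge' is word 13.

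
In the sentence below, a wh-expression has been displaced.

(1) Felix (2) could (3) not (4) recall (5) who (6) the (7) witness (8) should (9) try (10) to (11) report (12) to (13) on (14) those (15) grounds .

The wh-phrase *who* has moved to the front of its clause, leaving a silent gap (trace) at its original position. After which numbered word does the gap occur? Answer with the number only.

Before movement: The witness should try to report to who on those grounds.
The filler 'who' is interpreted as the object of the preposition 'to'. It moves to the left edge, and the trace sits right after 'to':
Felix could not recall who the witness should try to report to ___ on those grounds.
'to' is word 12.

12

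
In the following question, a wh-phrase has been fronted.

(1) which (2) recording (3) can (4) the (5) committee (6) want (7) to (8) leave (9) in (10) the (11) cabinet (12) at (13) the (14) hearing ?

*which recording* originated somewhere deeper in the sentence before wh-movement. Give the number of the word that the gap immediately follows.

8

Pre-movement form: The committee can want to leave which recording in the cabinet at the hearing.
'which recording' functions as the direct object of 'leave'. Fronting leaves a gap immediately after 'leave':
Which recording can the committee want to leave ___ in the cabinet at the hearing?
'leave' is word 8.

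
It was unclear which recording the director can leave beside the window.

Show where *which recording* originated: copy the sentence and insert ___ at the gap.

It was unclear which recording the director can leave ___ beside the window.

Underlying clause: The director can leave which recording beside the window.
The filler 'which recording' is interpreted as the direct object of 'leave'. The gap is right after 'leave'.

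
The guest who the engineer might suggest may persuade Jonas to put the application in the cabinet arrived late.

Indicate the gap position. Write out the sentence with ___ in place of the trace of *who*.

The guest who the engineer might suggest ___ may persuade Jonas to put the application in the cabinet arrived late.

'who' is the subject of the clause embedded under 'suggest'. The gap is right after 'suggest'.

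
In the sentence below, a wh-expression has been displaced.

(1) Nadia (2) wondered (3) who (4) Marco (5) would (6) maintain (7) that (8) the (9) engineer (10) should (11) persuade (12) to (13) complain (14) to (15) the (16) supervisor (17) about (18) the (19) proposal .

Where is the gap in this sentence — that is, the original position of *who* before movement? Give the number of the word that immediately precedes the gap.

11

In situ: Marco would maintain that the engineer should persuade who to complain to the supervisor about the proposal.
'who' functions as the direct object of 'persuade'. Fronting leaves a gap immediately after 'persuade':
Nadia wondered who Marco would maintain that the engineer should persuade ___ to complain to the supervisor about the proposal.
'persuade' is word 11.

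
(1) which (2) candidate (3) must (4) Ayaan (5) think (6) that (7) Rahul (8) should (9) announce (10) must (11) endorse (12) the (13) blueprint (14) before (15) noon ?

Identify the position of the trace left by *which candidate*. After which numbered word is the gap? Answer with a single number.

Before movement: Ayaan must think that Rahul should announce which candidate must endorse the blueprint before noon.
The filler 'which candidate' is interpreted as the subject of the clause embedded under 'announce'. Fronting leaves a gap immediately after 'announce':
Which candidate must Ayaan think that Rahul should announce ___ must endorse the blueprint before noon?
'announce' is word 9.

9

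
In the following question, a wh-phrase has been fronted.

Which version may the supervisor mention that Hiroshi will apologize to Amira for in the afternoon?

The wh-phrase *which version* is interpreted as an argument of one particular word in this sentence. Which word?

Underlying clause: The supervisor may mention that Hiroshi will apologize to Amira for which version in the afternoon.
The filler 'which version' is interpreted as the object of the preposition 'for'. Fronting leaves a gap immediately after 'for':
Which version may the supervisor mention that Hiroshi will apologize to Amira for ___ in the afternoon?

for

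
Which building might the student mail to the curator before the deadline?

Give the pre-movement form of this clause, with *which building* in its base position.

'which building' is the direct object of 'mail'. It moves to the left edge, and the trace sits right after 'mail':
Which building might the student mail ___ to the curator before the deadline?

The student might mail which building to the curator before the deadline.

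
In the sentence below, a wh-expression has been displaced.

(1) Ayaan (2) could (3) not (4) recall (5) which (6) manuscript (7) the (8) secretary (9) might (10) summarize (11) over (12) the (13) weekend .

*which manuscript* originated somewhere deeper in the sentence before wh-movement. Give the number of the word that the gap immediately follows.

In situ: The secretary might summarize which manuscript over the weekend.
'which manuscript' functions as the direct object of 'summarize'. It moves to the left edge, and the trace sits right after 'summarize':
Ayaan could not recall which manuscript the secretary might summarize ___ over the weekend.
'summarize' is word 10.

10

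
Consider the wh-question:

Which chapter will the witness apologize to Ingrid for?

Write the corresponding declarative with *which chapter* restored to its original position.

The filler 'which chapter' is interpreted as the object of the preposition 'for'. Wh-movement fronts it, leaving a gap right after 'for':
Which chapter will the witness apologize to Ingrid for ___?

The witness will apologize to Ingrid for which chapter.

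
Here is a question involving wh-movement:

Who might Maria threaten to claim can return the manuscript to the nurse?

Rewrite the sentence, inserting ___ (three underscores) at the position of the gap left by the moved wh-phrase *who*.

Who might Maria threaten to claim ___ can return the manuscript to the nurse?

Pre-movement form: Maria might threaten to claim who can return the manuscript to the nurse.
'who' functions as the subject of the clause embedded under 'claim'. The gap is right after 'claim'.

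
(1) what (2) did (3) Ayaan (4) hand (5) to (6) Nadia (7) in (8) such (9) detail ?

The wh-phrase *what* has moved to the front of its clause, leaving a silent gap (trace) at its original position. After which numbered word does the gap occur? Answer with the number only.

In situ: Ayaan did hand what to Nadia in such detail.
'what' is the direct object of 'hand'. Fronting leaves a gap immediately after 'hand':
What did Ayaan hand ___ to Nadia in such detail?
'hand' is word 4.

4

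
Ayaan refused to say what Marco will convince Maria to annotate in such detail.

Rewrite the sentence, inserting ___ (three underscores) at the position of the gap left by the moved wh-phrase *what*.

Ayaan refused to say what Marco will convince Maria to annotate ___ in such detail.

Pre-movement form: Marco will convince Maria to annotate what in such detail.
The filler 'what' is interpreted as the direct object of 'annotate'. The gap is right after 'annotate'.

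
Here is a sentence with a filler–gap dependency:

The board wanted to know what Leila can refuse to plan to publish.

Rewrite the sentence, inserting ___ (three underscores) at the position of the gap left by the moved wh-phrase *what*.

Pre-movement form: Leila can refuse to plan to publish what.
'what' functions as the direct object of 'publish'. The gap is right after 'publish'.

The board wanted to know what Leila can refuse to plan to publish ___.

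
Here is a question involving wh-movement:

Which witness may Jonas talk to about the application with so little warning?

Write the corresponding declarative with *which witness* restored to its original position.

'which witness' is the object of the preposition 'to'. Wh-movement fronts it, leaving a gap right after 'to':
Which witness may Jonas talk to ___ about the application with so little warning?

Jonas may talk to which witness about the application with so little warning.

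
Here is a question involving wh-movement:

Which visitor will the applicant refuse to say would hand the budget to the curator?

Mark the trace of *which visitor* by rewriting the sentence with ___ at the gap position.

Pre-movement form: The applicant will refuse to say which visitor would hand the budget to the curator.
'which visitor' functions as the subject of the clause embedded under 'say'. The gap is right after 'say'.

Which visitor will the applicant refuse to say ___ would hand the budget to the curator?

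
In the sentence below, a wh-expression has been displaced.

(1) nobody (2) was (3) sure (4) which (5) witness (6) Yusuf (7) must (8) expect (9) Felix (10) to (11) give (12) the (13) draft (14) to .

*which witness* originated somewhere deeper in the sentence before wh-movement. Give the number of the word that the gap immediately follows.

Pre-movement form: Yusuf must expect Felix to give the draft to which witness.
The filler 'which witness' is interpreted as the object of the preposition 'to' (recipient of 'give'). Wh-movement fronts it, leaving a gap right after 'to':
Nobody was sure which witness Yusuf must expect Felix to give the draft to ___.
'to' is word 14.

14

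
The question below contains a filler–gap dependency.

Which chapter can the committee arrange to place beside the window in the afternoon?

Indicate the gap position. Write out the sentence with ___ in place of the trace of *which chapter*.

Which chapter can the committee arrange to place ___ beside the window in the afternoon?

Pre-movement form: The committee can arrange to place which chapter beside the window in the afternoon.
'which chapter' functions as the direct object of 'place'. The gap is right after 'place'.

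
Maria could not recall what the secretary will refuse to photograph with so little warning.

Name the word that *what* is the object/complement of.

Underlying clause: The secretary will refuse to photograph what with so little warning.
'what' functions as the direct object of 'photograph'. It moves to the left edge, and the trace sits right after 'photograph':
Maria could not recall what the secretary will refuse to photograph ___ with so little warning.

photograph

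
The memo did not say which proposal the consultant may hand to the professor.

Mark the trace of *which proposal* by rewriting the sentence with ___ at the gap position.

Pre-movement form: The consultant may hand which proposal to the professor.
'which proposal' is the direct object of 'hand'. The gap is right after 'hand'.

The memo did not say which proposal the consultant may hand ___ to the professor.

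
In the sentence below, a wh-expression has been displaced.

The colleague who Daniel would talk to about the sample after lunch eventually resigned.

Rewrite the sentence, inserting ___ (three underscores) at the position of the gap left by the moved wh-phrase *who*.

The colleague who Daniel would talk to ___ about the sample after lunch eventually resigned.

'who' functions as the object of the preposition 'to'. The gap is right after 'to'.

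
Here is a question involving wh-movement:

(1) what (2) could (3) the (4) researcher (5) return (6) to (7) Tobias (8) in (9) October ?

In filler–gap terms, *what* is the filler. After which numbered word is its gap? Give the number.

Before movement: The researcher could return what to Tobias in October.
'what' is the direct object of 'return'. Fronting leaves a gap immediately after 'return':
What could the researcher return ___ to Tobias in October?
'return' is word 5.

5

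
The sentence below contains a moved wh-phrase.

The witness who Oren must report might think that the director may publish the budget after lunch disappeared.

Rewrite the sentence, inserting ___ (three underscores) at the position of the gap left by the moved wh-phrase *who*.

'who' functions as the subject of the clause embedded under 'report'. The gap is right after 'report'.

The witness who Oren must report ___ might think that the director may publish the budget after lunch disappeared.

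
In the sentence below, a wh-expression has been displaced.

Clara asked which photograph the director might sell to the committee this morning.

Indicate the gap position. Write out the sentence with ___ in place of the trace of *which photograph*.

Clara asked which photograph the director might sell ___ to the committee this morning.

In situ: The director might sell which photograph to the committee this morning.
The filler 'which photograph' is interpreted as the direct object of 'sell'. The gap is right after 'sell'.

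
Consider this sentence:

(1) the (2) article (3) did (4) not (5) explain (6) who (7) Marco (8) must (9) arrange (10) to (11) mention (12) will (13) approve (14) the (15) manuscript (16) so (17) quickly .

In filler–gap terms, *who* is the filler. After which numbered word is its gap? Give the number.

Underlying clause: Marco must arrange to mention who will approve the manuscript so quickly.
'who' is the subject of the clause embedded under 'mention'. Fronting leaves a gap immediately after 'mention':
The article did not explain who Marco must arrange to mention ___ will approve the manuscript so quickly.
'mention' is word 11.

11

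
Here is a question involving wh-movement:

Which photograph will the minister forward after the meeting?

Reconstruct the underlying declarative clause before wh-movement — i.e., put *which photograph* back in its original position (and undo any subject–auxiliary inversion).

'which photograph' functions as the direct object of 'forward'. Wh-movement fronts it, leaving a gap right after 'forward':
Which photograph will the minister forward ___ after the meeting?

The minister will forward which photograph after the meeting.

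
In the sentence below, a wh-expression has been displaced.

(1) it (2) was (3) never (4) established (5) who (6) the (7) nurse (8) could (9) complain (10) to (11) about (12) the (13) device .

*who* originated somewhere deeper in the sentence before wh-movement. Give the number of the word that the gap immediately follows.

10

Before movement: The nurse could complain to who about the device.
The filler 'who' is interpreted as the object of the preposition 'to'. Fronting leaves a gap immediately after 'to':
It was never established who the nurse could complain to ___ about the device.
'to' is word 10.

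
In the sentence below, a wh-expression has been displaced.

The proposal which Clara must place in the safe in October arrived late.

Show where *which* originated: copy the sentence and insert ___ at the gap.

The filler 'which' is interpreted as the direct object of 'place'. The gap is right after 'place'.

The proposal which Clara must place ___ in the safe in October arrived late.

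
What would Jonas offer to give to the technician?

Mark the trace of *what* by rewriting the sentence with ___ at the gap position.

In situ: Jonas would offer to give what to the technician.
'what' is the direct object of 'give'. The gap is right after 'give'.

What would Jonas offer to give ___ to the technician?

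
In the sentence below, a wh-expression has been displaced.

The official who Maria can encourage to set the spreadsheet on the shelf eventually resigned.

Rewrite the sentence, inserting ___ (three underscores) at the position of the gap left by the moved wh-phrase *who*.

The official who Maria can encourage ___ to set the spreadsheet on the shelf eventually resigned.

'who' functions as the direct object of 'encourage'. The gap is right after 'encourage'.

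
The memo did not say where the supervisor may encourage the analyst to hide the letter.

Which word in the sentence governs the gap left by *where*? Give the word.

Pre-movement form: The supervisor may encourage the analyst to hide the letter where.
The filler 'where' is interpreted as the locative complement of 'hide'. Wh-movement fronts it, leaving a gap right after 'letter':
The memo did not say where the supervisor may encourage the analyst to hide the letter ___.

hide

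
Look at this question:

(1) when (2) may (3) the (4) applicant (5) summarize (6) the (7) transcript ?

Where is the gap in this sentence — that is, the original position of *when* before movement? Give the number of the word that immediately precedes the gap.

Pre-movement form: The applicant may summarize the transcript when.
'when' is the temporal adjunct. Fronting leaves a gap immediately after 'transcript':
When may the applicant summarize the transcript ___?
'transcript' is word 7.

7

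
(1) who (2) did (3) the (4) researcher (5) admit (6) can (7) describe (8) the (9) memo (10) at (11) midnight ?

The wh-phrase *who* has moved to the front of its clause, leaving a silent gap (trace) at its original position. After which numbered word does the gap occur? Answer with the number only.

In situ: The researcher did admit who can describe the memo at midnight.
The filler 'who' is interpreted as the subject of the clause embedded under 'admit'. It moves to the left edge, and the trace sits right after 'admit':
Who did the researcher admit ___ can describe the memo at midnight?
'admit' is word 5.

5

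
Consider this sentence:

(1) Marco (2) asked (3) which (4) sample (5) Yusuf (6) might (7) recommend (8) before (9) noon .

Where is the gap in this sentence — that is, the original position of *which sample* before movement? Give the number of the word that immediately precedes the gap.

7

Pre-movement form: Yusuf might recommend which sample before noon.
'which sample' functions as the direct object of 'recommend'. Wh-movement fronts it, leaving a gap right after 'recommend':
Marco asked which sample Yusuf might recommend ___ before noon.
'recommend' is word 7.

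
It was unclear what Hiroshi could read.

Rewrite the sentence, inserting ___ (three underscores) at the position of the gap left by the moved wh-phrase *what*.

It was unclear what Hiroshi could read ___.

In situ: Hiroshi could read what.
'what' is the direct object of 'read'. The gap is right after 'read'.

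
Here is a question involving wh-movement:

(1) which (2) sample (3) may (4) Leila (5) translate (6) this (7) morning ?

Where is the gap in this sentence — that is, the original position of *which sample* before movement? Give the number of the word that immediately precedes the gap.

Underlying clause: Leila may translate which sample this morning.
The filler 'which sample' is interpreted as the direct object of 'translate'. Fronting leaves a gap immediately after 'translate':
Which sample may Leila translate ___ this morning?
'translate' is word 5.

5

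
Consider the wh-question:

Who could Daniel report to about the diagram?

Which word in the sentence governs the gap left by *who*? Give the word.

to

Underlying clause: Daniel could report to who about the diagram.
The filler 'who' is interpreted as the object of the preposition 'to'. Fronting leaves a gap immediately after 'to':
Who could Daniel report to ___ about the diagram?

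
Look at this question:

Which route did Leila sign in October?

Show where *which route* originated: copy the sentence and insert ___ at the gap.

Which route did Leila sign ___ in October?

In situ: Leila did sign which route in October.
The filler 'which route' is interpreted as the direct object of 'sign'. The gap is right after 'sign'.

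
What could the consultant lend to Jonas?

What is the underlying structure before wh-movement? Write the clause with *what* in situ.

'what' functions as the direct object of 'lend'. It moves to the left edge, and the trace sits right after 'lend':
What could the consultant lend ___ to Jonas?

The consultant could lend what to Jonas.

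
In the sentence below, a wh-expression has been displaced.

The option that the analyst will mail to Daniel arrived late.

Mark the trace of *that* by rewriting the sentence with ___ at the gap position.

The option that the analyst will mail ___ to Daniel arrived late.

'that' is the direct object of 'mail'. The gap is right after 'mail'.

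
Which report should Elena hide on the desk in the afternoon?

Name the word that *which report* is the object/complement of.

hide

Underlying clause: Elena should hide which report on the desk in the afternoon.
The filler 'which report' is interpreted as the direct object of 'hide'. Wh-movement fronts it, leaving a gap right after 'hide':
Which report should Elena hide ___ on the desk in the afternoon?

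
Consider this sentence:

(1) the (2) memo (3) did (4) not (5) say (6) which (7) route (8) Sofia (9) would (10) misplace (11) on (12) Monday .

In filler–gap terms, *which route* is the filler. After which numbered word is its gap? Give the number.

10

Underlying clause: Sofia would misplace which route on Monday.
'which route' is the direct object of 'misplace'. Wh-movement fronts it, leaving a gap right after 'misplace':
The memo did not say which route Sofia would misplace ___ on Monday.
'misplace' is word 10.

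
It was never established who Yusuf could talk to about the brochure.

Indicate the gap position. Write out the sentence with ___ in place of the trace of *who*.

It was never established who Yusuf could talk to ___ about the brochure.

Before movement: Yusuf could talk to who about the brochure.
The filler 'who' is interpreted as the object of the preposition 'to'. The gap is right after 'to'.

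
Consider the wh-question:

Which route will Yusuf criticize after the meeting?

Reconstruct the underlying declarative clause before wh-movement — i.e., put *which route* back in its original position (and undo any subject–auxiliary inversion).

Yusuf will criticize which route after the meeting.

'which route' is the direct object of 'criticize'. Wh-movement fronts it, leaving a gap right after 'criticize':
Which route will Yusuf criticize ___ after the meeting?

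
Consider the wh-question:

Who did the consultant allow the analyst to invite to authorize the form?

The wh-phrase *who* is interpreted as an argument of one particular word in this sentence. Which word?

invite

Before movement: The consultant did allow the analyst to invite who to authorize the form.
'who' functions as the direct object of 'invite'. Fronting leaves a gap immediately after 'invite':
Who did the consultant allow the analyst to invite ___ to authorize the form?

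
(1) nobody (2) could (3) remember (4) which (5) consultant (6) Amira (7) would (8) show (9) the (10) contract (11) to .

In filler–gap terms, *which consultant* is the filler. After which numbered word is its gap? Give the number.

11

Underlying clause: Amira would show the contract to which consultant.
The filler 'which consultant' is interpreted as the object of the preposition 'to' (recipient of 'show'). Wh-movement fronts it, leaving a gap right after 'to':
Nobody could remember which consultant Amira would show the contract to ___.
'to' is word 11.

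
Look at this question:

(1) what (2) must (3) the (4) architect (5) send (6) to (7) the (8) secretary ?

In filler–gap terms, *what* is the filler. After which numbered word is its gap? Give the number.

5

Underlying clause: The architect must send what to the secretary.
'what' is the direct object of 'send'. Fronting leaves a gap immediately after 'send':
What must the architect send ___ to the secretary?
'send' is word 5.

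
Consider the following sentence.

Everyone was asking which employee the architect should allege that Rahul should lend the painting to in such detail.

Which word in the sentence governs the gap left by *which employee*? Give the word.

to

In situ: The architect should allege that Rahul should lend the painting to which employee in such detail.
'which employee' is the object of the preposition 'to' (recipient of 'lend'). Wh-movement fronts it, leaving a gap right after 'to':
Everyone was asking which employee the architect should allege that Rahul should lend the painting to ___ in such detail.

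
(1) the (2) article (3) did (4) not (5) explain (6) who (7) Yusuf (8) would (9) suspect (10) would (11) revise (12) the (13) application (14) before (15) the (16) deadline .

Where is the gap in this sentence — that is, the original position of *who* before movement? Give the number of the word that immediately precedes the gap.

Underlying clause: Yusuf would suspect who would revise the application before the deadline.
'who' functions as the subject of the clause embedded under 'suspect'. Fronting leaves a gap immediately after 'suspect':
The article did not explain who Yusuf would suspect ___ would revise the application before the deadline.
'suspect' is word 9.

9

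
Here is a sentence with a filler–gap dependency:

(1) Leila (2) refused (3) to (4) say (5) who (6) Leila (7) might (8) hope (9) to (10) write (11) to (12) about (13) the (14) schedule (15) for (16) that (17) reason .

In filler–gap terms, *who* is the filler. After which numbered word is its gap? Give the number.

Underlying clause: Leila might hope to write to who about the schedule for that reason.
'who' functions as the object of the preposition 'to'. Wh-movement fronts it, leaving a gap right after 'to':
Leila refused to say who Leila might hope to write to ___ about the schedule for that reason.
'to' is word 11.

11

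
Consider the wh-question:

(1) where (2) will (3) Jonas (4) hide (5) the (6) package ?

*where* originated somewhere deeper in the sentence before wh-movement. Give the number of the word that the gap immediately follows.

6

Underlying clause: Jonas will hide the package where.
The filler 'where' is interpreted as the locative complement of 'hide'. Wh-movement fronts it, leaving a gap right after 'package':
Where will Jonas hide the package ___?
'package' is word 6.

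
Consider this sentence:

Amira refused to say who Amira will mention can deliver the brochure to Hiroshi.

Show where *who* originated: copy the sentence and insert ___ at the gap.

Underlying clause: Amira will mention who can deliver the brochure to Hiroshi.
The filler 'who' is interpreted as the subject of the clause embedded under 'mention'. The gap is right after 'mention'.

Amira refused to say who Amira will mention ___ can deliver the brochure to Hiroshi.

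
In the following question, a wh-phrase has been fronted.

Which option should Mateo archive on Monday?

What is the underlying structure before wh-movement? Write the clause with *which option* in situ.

Mateo should archive which option on Monday.

'which option' is the direct object of 'archive'. Fronting leaves a gap immediately after 'archive':
Which option should Mateo archive ___ on Monday?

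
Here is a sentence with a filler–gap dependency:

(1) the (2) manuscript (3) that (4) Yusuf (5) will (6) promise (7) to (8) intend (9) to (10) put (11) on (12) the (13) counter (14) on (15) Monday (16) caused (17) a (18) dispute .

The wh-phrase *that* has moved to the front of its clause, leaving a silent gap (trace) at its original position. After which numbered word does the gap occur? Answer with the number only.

'that' functions as the direct object of 'put'. Wh-movement fronts it, leaving a gap right after 'put':
The manuscript that Yusuf will promise to intend to put ___ on the counter on Monday caused a dispute.
'put' is word 10.

10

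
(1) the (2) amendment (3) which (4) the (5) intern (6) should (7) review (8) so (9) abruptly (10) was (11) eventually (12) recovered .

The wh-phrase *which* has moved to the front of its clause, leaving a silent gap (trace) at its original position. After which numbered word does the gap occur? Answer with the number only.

'which' functions as the direct object of 'review'. It moves to the left edge, and the trace sits right after 'review':
The amendment which the intern should review ___ so abruptly was eventually recovered.
'review' is word 7.

7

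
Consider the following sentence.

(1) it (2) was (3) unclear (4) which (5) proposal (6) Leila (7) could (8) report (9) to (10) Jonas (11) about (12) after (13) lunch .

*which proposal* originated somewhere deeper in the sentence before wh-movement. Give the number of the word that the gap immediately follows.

11

Pre-movement form: Leila could report to Jonas about which proposal after lunch.
The filler 'which proposal' is interpreted as the object of the preposition 'about'. Wh-movement fronts it, leaving a gap right after 'about':
It was unclear which proposal Leila could report to Jonas about ___ after lunch.
'about' is word 11.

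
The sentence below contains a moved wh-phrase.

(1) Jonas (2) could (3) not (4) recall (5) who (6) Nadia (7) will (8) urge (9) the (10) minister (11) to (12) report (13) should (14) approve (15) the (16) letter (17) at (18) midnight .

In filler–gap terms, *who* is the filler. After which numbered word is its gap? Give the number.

12

Before movement: Nadia will urge the minister to report who should approve the letter at midnight.
'who' is the subject of the clause embedded under 'report'. Fronting leaves a gap immediately after 'report':
Jonas could not recall who Nadia will urge the minister to report ___ should approve the letter at midnight.
'report' is word 12.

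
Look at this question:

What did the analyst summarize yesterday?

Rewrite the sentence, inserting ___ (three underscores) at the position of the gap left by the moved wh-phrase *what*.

What did the analyst summarize ___ yesterday?

Before movement: The analyst did summarize what yesterday.
The filler 'what' is interpreted as the direct object of 'summarize'. The gap is right after 'summarize'.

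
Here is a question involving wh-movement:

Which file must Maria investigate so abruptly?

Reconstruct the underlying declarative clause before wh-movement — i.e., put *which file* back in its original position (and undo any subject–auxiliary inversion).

'which file' is the direct object of 'investigate'. Fronting leaves a gap immediately after 'investigate':
Which file must Maria investigate ___ so abruptly?

Maria must investigate which file so abruptly.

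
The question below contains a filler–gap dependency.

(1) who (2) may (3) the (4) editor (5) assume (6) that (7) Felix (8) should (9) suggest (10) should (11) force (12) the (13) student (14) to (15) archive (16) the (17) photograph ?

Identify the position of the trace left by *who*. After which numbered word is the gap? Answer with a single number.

Pre-movement form: The editor may assume that Felix should suggest who should force the student to archive the photograph.
The filler 'who' is interpreted as the subject of the clause embedded under 'suggest'. It moves to the left edge, and the trace sits right after 'suggest':
Who may the editor assume that Felix should suggest ___ should force the student to archive the photograph?
'suggest' is word 9.

9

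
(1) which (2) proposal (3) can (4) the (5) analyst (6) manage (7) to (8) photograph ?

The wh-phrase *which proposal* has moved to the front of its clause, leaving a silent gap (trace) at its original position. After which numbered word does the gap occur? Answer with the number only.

8

Before movement: The analyst can manage to photograph which proposal.
The filler 'which proposal' is interpreted as the direct object of 'photograph'. Fronting leaves a gap immediately after 'photograph':
Which proposal can the analyst manage to photograph ___?
'photograph' is word 8.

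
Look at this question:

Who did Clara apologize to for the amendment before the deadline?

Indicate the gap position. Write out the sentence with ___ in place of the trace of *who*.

Who did Clara apologize to ___ for the amendment before the deadline?

Underlying clause: Clara did apologize to who for the amendment before the deadline.
'who' is the object of the preposition 'to'. The gap is right after 'to'.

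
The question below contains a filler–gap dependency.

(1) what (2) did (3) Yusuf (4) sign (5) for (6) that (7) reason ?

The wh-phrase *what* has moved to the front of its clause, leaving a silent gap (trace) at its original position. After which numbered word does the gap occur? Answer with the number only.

Before movement: Yusuf did sign what for that reason.
'what' is the direct object of 'sign'. It moves to the left edge, and the trace sits right after 'sign':
What did Yusuf sign ___ for that reason?
'sign' is word 4.

4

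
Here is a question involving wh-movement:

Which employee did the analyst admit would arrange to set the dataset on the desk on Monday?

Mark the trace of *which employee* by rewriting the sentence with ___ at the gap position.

Which employee did the analyst admit ___ would arrange to set the dataset on the desk on Monday?

Underlying clause: The analyst did admit which employee would arrange to set the dataset on the desk on Monday.
'which employee' is the subject of the clause embedded under 'admit'. The gap is right after 'admit'.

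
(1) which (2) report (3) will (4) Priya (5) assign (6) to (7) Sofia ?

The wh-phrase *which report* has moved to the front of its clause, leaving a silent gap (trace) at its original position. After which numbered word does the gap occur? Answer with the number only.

5

In situ: Priya will assign which report to Sofia.
The filler 'which report' is interpreted as the direct object of 'assign'. It moves to the left edge, and the trace sits right after 'assign':
Which report will Priya assign ___ to Sofia?
'assign' is word 5.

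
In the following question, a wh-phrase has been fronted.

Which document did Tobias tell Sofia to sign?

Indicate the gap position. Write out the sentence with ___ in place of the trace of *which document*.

Which document did Tobias tell Sofia to sign ___?

Before movement: Tobias did tell Sofia to sign which document.
'which document' functions as the direct object of 'sign'. The gap is right after 'sign'.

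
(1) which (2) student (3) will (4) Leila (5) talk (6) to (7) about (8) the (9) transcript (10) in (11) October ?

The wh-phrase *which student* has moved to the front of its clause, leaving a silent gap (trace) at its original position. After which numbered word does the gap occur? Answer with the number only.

Underlying clause: Leila will talk to which student about the transcript in October.
'which student' functions as the object of the preposition 'to'. It moves to the left edge, and the trace sits right after 'to':
Which student will Leila talk to ___ about the transcript in October?
'to' is word 6.

6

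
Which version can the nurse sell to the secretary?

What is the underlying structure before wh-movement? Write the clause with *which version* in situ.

The filler 'which version' is interpreted as the direct object of 'sell'. It moves to the left edge, and the trace sits right after 'sell':
Which version can the nurse sell ___ to the secretary?

The nurse can sell which version to the secretary.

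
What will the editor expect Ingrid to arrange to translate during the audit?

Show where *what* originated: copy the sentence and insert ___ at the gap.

Before movement: The editor will expect Ingrid to arrange to translate what during the audit.
'what' functions as the direct object of 'translate'. The gap is right after 'translate'.

What will the editor expect Ingrid to arrange to translate ___ during the audit?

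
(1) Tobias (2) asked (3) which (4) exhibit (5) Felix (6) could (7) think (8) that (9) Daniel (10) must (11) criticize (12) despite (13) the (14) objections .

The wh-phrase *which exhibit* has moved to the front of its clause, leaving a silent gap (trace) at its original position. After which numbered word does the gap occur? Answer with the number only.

Pre-movement form: Felix could think that Daniel must criticize which exhibit despite the objections.
'which exhibit' is the direct object of 'criticize'. It moves to the left edge, and the trace sits right after 'criticize':
Tobias asked which exhibit Felix could think that Daniel must criticize ___ despite the objections.
'criticize' is word 11.

11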